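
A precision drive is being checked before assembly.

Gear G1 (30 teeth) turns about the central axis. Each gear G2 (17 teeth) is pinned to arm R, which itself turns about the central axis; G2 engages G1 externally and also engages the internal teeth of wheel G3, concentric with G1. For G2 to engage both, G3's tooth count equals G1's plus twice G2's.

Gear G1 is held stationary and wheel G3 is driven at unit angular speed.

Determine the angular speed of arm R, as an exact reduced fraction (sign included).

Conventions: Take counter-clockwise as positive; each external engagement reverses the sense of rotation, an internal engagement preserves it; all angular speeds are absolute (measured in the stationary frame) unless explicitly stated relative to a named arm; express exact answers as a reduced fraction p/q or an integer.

recognized (axles ride arm R): planetary set, 30/17/64 teeth
ring teeth: 30 + 2·17 = 64
30(ω_sun−ω_arm) = −64(ω_ring−ω_arm),  ω_sun = 0, ω_ring = 1
30(0−ω_arm) = −64(1−ω_arm)  ⇒  94·ω_arm = 64  ⇒  ω_arm = 32/47
exact speed ratio = 32/47

32/47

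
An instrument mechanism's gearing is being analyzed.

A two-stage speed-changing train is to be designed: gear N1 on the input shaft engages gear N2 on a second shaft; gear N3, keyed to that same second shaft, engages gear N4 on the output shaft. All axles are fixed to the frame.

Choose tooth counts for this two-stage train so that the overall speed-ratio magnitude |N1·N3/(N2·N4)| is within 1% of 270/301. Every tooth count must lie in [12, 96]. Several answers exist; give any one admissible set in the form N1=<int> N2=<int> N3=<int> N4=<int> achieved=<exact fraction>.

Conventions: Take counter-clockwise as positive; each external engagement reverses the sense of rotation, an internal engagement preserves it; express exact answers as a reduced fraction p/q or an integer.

class = fixed-axis compound train [2-stage, 270/301 wanted]
target = 270/301 in lowest terms: an exact hit needs N1·N3 = k·270 and N2·N4 = k·301 for one integer k, every count in [12, 96]; additionally prefer no 1:1 stage (N1 ≠ N2, N3 ≠ N4)
k = 1: no 1:1-free in-range split of k·270 and k·301 into factor pairs; take k = 2
k = 2: N1·N3 = 540 = 12·45, N2·N4 = 602 = 14·43
achieved = 12·45/(14·43) = 270/301; |achieved − target| = 0 ≤ 27/3010 ✓

N1=12 N2=14 N3=45 N4=43 achieved=270/301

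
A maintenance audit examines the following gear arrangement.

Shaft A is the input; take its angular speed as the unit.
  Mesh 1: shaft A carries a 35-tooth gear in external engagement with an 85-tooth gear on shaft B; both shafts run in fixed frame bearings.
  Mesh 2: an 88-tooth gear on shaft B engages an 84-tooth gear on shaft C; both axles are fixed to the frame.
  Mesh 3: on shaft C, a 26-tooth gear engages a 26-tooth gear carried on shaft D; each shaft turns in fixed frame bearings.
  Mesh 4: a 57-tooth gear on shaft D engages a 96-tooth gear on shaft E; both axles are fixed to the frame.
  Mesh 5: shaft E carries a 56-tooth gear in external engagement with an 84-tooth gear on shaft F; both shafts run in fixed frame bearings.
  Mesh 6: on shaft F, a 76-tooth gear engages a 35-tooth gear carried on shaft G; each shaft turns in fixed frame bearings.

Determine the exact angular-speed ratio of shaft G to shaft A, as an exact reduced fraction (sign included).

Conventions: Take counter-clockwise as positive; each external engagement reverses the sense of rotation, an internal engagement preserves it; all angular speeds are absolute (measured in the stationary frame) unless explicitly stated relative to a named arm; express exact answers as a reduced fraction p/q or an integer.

3971/10710

class = fixed-axis compound train [6 meshes; 6 ratios multiply, 6 sense flips]
mesh 1 [35T→85T]: running ratio 7/17, sense −
mesh 2 [88T→84T]: running ratio 22/51, sense +
mesh 3 [26T→26T]: running ratio 22/51, sense −
mesh 4 [57T→96T]: running ratio 209/816, sense +
mesh 5 [56T→84T]: running ratio 209/1224, sense −
mesh 6 [76T→35T]: running ratio 3971/10710, sense +
ω_out/ω_in = 3971/10710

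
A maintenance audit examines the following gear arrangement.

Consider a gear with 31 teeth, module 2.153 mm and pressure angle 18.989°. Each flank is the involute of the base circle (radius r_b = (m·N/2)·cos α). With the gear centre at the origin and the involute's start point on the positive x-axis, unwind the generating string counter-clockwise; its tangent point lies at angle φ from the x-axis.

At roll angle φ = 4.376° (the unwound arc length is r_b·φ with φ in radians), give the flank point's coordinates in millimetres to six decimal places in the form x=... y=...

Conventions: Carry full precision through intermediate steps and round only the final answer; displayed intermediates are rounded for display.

x=31.647359 y=0.004683

single-mesh involute tooth geometry (31T wheel at module 2.153)
pitch radius r_p = m·N/2 = 2.153·31/2 = 33.371500
base radius r_b = r_p·cos α = 33.371500·cos 18.989° = 31.555458
roll angle φ = 4.376° = 0.07637561 rad
x = r_b·(cos φ + φ·sin φ) = 31.647359
y = r_b·(sin φ − φ·cos φ) = 0.004683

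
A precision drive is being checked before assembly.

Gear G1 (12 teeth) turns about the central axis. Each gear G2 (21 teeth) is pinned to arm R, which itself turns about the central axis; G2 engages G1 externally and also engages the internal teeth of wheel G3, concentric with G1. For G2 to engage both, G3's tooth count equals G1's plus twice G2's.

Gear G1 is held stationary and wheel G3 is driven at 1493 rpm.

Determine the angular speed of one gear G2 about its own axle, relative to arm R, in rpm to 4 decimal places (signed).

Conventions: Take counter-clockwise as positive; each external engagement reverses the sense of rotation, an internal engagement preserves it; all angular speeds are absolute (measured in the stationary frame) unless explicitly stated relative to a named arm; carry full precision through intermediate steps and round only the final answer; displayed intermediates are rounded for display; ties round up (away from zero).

+698.0260 rpm

planetary set (12T centre, 21T on arm, 54T internal) — Willis relation
normalise by the input: solve with ω_ring = 1, then scale by 1493 rpm
ring teeth: 12 + 2·21 = 54
12(ω_sun−ω_arm) = −54(ω_ring−ω_arm),  ω_sun = 0, ω_ring = 1
12(0−ω_arm) = −54(1−ω_arm)  ⇒  66·ω_arm = 54  ⇒  ω_arm = 9/11
sun–planet mesh: 12·(0−9/11) = −21·(ω_p−ω_arm)  ⇒  ω_p−ω_arm = 36/77
scale: ω_p−ω_arm = 36/77 × 1493 rpm = +698.0260 rpm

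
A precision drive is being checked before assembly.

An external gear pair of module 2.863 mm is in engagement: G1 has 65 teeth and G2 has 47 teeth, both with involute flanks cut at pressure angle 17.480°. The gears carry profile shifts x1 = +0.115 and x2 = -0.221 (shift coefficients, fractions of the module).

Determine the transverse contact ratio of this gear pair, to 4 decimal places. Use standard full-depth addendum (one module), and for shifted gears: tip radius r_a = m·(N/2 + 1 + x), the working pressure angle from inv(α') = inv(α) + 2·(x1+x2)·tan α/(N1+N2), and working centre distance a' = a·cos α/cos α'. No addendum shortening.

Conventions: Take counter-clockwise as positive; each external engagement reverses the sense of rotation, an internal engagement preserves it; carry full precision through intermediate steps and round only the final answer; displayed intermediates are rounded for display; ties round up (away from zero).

topology: single-mesh involute geometry — m = 2.863, 65T/47T pair
base radii: r_b1 = 88.750739, r_b2 = 64.173612
tip radii: r_a1 = 96.239745, r_a2 = 69.510777
inv(α') = inv(17.480°) + 2·(+0.115-0.221)·tan α/(65+47) = 0.00923542  ⇒  α' = 17.12813°
a' = a·cos α / cos α' = 160.3280·cos 17.480°/cos 17.12813° = 160.021544
action lengths: √(r_a1²−r_b1²) = 37.220892, √(r_a2²−r_b2²) = 26.711340
base pitch p_b = π·m·cos α = 8.579036
CR = (37.220892 + 26.711340 − 160.021544·sin 17.12813°)/8.579036 = 1.958769
contact ratio ≈ 1.9588

1.9588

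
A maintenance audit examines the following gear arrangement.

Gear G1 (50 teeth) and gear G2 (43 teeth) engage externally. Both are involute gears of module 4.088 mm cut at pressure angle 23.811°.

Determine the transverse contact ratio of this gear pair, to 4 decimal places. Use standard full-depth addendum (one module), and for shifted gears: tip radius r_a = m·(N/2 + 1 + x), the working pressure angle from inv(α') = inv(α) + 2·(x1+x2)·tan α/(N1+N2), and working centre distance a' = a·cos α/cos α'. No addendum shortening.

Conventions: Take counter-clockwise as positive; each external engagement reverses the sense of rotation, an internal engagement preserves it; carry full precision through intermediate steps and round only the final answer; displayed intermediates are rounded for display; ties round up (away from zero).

single-mesh involute tooth geometry (50T engaging 43T at module 4.088)
base radii: r_b1 = 93.500958, r_b2 = 80.410824
tip radii: r_a1 = 106.288000, r_a2 = 91.980000
no profile shift: α' = α, a' = a
action lengths: √(r_a1²−r_b1²) = 50.544136, √(r_a2²−r_b2²) = 44.658927
base pitch p_b = π·m·cos α = 11.749677
CR = (50.544136 + 44.658927 − 190.092000·sin 23.81100°)/11.749677 = 1.571017
contact ratio ≈ 1.5710

1.5710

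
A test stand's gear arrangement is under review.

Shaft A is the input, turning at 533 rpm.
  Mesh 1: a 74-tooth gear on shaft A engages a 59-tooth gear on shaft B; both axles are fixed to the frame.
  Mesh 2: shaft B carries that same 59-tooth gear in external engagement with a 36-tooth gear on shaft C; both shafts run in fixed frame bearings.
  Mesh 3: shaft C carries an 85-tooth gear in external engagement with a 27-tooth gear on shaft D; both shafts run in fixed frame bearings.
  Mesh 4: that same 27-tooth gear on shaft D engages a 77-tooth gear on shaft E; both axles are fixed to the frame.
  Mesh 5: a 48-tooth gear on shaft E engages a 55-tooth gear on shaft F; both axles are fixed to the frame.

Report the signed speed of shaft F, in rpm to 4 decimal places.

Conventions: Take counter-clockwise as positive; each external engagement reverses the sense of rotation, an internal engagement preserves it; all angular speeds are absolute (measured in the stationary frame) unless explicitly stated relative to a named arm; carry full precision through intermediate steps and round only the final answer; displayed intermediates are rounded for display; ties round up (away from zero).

-1055.5120 rpm

recognized (6 fixed axles, 5 meshes): fixed-axis compound train
mesh 1 [74T→59T]: ω = 533.0000×74/59 = 668.5085 rpm, sense flips to −
mesh 2 [59T→36T]: ω = 668.5085×59/36 = 1095.6111 rpm, sense flips to +
mesh 3 [85T→27T]: ω = 1095.6111×85/27 = 3449.1461 rpm, sense flips to −
mesh 4 [27T→77T]: ω = 3449.1461×27/77 = 1209.4408 rpm, sense flips to +
mesh 5 [48T→55T]: ω = 1209.4408×48/55 = 1055.5120 rpm, sense flips to −
signed output speed = -1055.5120 rpm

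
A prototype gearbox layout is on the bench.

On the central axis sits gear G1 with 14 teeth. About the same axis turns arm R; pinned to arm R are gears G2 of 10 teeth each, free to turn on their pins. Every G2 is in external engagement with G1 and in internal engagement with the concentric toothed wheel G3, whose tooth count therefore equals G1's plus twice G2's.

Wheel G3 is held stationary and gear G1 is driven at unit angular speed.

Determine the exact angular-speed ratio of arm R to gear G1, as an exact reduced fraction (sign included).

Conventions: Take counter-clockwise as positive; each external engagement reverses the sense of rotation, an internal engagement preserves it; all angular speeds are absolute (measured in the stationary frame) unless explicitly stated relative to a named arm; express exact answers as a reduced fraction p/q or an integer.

topology: planetary set — G1 14T / G2 10T / G3 34T, arm = carrier (Willis)
ring teeth: 14 + 2·10 = 34
14(ω_sun−ω_arm) = −34(ω_ring−ω_arm),  ω_ring = 0, ω_sun = 1
14(1−ω_arm) = −34(0−ω_arm)  ⇒  48·ω_arm = 14  ⇒  ω_arm = 7/24
ω_out/ω_in = 7/24

7/24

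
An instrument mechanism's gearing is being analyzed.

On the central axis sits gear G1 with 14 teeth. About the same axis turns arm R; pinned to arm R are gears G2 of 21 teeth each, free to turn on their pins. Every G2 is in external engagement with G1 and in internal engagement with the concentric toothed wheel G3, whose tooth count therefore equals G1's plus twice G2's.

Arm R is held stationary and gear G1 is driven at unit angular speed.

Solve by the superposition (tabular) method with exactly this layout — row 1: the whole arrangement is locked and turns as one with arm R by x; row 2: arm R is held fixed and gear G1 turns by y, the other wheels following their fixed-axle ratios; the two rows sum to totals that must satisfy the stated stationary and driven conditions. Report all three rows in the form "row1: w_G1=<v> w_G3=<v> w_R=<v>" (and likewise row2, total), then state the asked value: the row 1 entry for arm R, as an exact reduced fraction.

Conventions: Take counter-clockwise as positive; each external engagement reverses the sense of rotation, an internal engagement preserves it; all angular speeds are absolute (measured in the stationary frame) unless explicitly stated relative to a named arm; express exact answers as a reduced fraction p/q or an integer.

class = planetary set [G3 = 14+2·21 = 56; Willis about the carrier]
row 1 — lock + rotate with arm: ω_sun = ω_ring = ω_arm = x
row 2: sun turns y, ring = −(14/56)·y, arm 0
boundary: total ω_arm = x = 0 and total ω_sun = x + y = 1  ⇒  y = 1, x = 0
row 2 ring = −(14/56)·1 = -1/4
totals (row 1 + row 2): sun 0 + 1 = 1, ring 0 + (-1/4) = -1/4, arm 0 + 0 = 0
asked cell (row1, arm) = 0

row1: w_G1=0 w_G3=0 w_R=0
row2: w_G1=1 w_G3=-1/4 w_R=0
total: w_G1=1 w_G3=-1/4 w_R=0
asked value: 0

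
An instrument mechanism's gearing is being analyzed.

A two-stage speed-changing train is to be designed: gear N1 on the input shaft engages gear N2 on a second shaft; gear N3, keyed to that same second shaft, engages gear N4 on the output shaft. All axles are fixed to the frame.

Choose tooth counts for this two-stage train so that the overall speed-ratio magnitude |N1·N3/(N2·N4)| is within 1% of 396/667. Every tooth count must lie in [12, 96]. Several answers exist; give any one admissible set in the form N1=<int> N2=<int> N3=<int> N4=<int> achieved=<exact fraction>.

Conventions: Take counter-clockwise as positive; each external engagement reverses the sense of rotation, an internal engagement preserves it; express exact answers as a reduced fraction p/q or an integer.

N1=12 N2=23 N3=33 N4=29 achieved=396/667

class = fixed-axis compound train [2-stage, 396/667 wanted]
target = 396/667 in lowest terms: an exact hit needs N1·N3 = k·396 and N2·N4 = k·667 for one integer k, every count in [12, 96]; additionally prefer no 1:1 stage (N1 ≠ N2, N3 ≠ N4)
k = 1: N1·N3 = 396 = 12·33, N2·N4 = 667 = 23·29
achieved = 12·33/(23·29) = 396/667; |achieved − target| = 0 ≤ 99/16675 ✓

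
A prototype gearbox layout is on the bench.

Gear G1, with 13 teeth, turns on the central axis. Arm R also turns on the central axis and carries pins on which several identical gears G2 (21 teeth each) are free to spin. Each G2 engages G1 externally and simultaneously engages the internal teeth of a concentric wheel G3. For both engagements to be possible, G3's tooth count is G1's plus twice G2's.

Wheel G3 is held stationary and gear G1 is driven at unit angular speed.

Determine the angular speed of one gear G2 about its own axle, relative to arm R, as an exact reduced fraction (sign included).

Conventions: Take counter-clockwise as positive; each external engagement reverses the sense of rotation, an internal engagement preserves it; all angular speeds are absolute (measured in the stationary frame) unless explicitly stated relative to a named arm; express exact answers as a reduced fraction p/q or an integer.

-715/1428

planetary set (13T centre, 21T on arm, 55T internal) — Willis relation
ring teeth: 13 + 2·21 = 55
13(ω_sun−ω_arm) = −55(ω_ring−ω_arm),  ω_ring = 0, ω_sun = 1
13(1−ω_arm) = −55(0−ω_arm)  ⇒  68·ω_arm = 13  ⇒  ω_arm = 13/68
sun–planet mesh: 13·(1−13/68) = −21·(ω_p−ω_arm)  ⇒  ω_p−ω_arm = -715/1428
exact speed ratio = -715/1428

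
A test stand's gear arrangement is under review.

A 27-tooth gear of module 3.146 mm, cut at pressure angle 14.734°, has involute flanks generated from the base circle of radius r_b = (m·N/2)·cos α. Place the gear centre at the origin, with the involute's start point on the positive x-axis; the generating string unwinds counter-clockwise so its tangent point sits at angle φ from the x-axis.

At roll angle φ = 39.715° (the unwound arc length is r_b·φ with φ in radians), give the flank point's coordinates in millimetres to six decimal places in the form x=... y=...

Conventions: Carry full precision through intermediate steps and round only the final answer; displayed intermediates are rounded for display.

single-mesh involute tooth geometry (27T wheel at module 3.146)
pitch radius r_p = m·N/2 = 3.146·27/2 = 42.471000
base radius r_b = r_p·cos α = 42.471000·cos 14.734° = 41.074426
roll angle φ = 39.715° = 0.69315751 rad
x = r_b·(cos φ + φ·sin φ) = 49.787898
y = r_b·(sin φ − φ·cos φ) = 4.344445

x=49.787898 y=4.344445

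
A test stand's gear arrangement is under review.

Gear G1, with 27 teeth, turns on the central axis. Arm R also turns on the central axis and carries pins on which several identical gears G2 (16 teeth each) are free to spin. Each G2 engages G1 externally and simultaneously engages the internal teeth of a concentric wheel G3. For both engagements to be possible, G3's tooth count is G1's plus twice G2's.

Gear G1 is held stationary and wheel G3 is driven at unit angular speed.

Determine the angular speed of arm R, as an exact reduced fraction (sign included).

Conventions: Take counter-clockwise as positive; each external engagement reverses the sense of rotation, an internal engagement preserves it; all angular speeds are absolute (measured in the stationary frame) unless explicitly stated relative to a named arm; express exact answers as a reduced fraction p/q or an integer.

topology: planetary set — G1 27T / G2 16T / G3 59T, arm = carrier (Willis)
ring teeth: 27 + 2·16 = 59
27(ω_sun−ω_arm) = −59(ω_ring−ω_arm),  ω_sun = 0, ω_ring = 1
27(0−ω_arm) = −59(1−ω_arm)  ⇒  86·ω_arm = 59  ⇒  ω_arm = 59/86
exact speed ratio = 59/86

59/86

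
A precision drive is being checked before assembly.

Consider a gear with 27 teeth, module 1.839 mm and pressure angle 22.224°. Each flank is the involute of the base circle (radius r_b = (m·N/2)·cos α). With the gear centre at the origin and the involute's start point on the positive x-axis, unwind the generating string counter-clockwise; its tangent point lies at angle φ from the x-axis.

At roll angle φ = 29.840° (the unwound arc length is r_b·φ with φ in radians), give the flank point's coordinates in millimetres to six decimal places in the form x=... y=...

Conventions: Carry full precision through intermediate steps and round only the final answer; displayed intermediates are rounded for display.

topology: single-mesh involute geometry — m = 1.839, N = 27
pitch radius r_p = m·N/2 = 1.839·27/2 = 24.826500
base radius r_b = r_p·cos α = 24.826500·cos 22.224° = 22.982195
roll angle φ = 29.840° = 0.52080625 rad
x = r_b·(cos φ + φ·sin φ) = 25.890842
y = r_b·(sin φ − φ·cos φ) = 1.053108

x=25.890842 y=1.053108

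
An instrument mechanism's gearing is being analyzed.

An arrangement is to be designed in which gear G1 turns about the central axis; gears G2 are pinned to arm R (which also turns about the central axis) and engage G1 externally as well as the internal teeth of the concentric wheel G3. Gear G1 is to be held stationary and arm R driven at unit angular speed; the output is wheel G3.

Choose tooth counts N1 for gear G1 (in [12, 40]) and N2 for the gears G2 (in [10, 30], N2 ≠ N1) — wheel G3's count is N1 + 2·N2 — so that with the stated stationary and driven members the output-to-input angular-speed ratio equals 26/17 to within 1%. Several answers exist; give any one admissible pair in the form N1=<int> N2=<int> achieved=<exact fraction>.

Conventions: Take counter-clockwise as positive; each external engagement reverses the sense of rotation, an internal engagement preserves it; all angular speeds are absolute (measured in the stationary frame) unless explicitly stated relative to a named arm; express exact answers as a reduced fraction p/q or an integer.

N1=27 N2=12 achieved=26/17

topology: planetary set — design target 26/17, arm = carrier (Willis)
Willis with ω_sun = 0: ω_ring/ω_arm = (N1+N3)/N3; set equal to 26/17  ⇒  N3/N1 = 1/(26/17 − 1) = 17/9
N3 = N1 + 2·N2  ⇒  N2/N1 = (N3/N1 − 1)/2 = (17/9 − 1)/2 = 4/9
smallest multiple with N1 ≥ 12 and N2 ≥ 10: k = 3  ⇒  N1 = 3·9 = 27, N2 = 3·4 = 12 (N1 ≤ 40, N2 ≤ 30, N2 ≠ N1 ✓), N3 = 27 + 2·12 = 51
check: (N1+N3)/N3 with N1 = 27, N3 = 51 gives 26/17; |achieved − target| = 0 ≤ 13/850 ✓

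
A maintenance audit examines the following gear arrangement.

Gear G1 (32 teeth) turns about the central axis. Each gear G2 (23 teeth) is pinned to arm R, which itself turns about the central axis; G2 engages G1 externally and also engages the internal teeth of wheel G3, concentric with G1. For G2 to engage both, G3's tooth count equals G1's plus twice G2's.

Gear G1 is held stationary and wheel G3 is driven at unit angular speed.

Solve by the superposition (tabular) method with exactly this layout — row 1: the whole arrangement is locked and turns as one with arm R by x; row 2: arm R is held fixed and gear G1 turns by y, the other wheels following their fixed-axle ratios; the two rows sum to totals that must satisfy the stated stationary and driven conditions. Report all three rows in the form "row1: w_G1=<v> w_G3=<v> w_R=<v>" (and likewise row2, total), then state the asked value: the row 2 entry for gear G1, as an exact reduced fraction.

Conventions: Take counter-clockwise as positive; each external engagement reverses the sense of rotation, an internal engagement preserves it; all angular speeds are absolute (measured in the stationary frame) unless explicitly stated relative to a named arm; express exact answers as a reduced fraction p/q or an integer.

class = planetary set [G3 = 32+2·23 = 78; Willis about the carrier]
row 1 — lock + rotate with arm: ω_sun = ω_ring = ω_arm = x
row 2 — arm fixed, fixed-axis ratios: sun y, ring −(32/78)·y, arm 0
boundary: total ω_sun = x + y = 0 and total ω_ring = x − (32/78)·y = 1  ⇒  y = -39/55, x = 39/55
row 2 ring = −(32/78)·(-39/55) = 16/55
totals (row 1 + row 2): sun 39/55 + (-39/55) = 0, ring 39/55 + 16/55 = 1, arm 39/55 + 0 = 39/55
asked cell (row2, sun) = -39/55

row1: w_G1=39/55 w_G3=39/55 w_R=39/55
row2: w_G1=-39/55 w_G3=16/55 w_R=0
total: w_G1=0 w_G3=1 w_R=39/55
asked value: -39/55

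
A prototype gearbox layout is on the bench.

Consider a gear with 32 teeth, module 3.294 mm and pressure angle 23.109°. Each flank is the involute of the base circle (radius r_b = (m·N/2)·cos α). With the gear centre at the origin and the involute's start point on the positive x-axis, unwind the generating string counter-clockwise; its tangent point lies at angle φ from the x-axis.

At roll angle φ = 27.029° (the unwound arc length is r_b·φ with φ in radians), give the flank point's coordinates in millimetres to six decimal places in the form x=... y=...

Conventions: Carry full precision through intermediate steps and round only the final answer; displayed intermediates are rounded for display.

x=53.572517 y=1.658910

recognized (one wheel, involute flank): single-mesh tooth geometry, m = 3.294, N = 32
pitch radius r_p = m·N/2 = 3.294·32/2 = 52.704000
base radius r_b = r_p·cos α = 52.704000·cos 23.109° = 48.475024
roll angle φ = 27.029° = 0.47174504 rad
x = r_b·(cos φ + φ·sin φ) = 53.572517
y = r_b·(sin φ − φ·cos φ) = 1.658910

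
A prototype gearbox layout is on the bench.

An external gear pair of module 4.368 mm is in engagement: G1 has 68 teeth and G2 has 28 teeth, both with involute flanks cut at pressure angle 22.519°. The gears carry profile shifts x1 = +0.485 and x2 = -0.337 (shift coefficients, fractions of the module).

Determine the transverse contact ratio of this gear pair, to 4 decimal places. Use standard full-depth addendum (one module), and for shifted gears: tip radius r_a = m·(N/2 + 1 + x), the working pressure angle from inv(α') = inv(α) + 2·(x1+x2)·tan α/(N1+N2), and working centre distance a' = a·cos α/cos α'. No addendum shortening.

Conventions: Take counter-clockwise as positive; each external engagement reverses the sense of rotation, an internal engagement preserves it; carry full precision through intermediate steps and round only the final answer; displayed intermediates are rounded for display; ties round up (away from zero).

1.6065

recognized (one external pair, fixed centres): single-mesh tooth geometry, m = 4.368, N1 = 68, N2 = 28
base radii: r_b1 = 137.188343, r_b2 = 56.489318
tip radii: r_a1 = 154.998480, r_a2 = 64.047984
inv(α') = inv(22.519°) + 2·(+0.485-0.337)·tan α/(68+28) = 0.02284979  ⇒  α' = 22.93643°
a' = a·cos α / cos α' = 209.6640·cos 22.519°/cos 22.93643° = 210.304817
action lengths: √(r_a1²−r_b1²) = 72.137974, √(r_a2²−r_b2²) = 30.184454
base pitch p_b = π·m·cos α = 12.676173
CR = (72.137974 + 30.184454 − 210.304817·sin 22.93643°)/12.676173 = 1.606529
contact ratio ≈ 1.6065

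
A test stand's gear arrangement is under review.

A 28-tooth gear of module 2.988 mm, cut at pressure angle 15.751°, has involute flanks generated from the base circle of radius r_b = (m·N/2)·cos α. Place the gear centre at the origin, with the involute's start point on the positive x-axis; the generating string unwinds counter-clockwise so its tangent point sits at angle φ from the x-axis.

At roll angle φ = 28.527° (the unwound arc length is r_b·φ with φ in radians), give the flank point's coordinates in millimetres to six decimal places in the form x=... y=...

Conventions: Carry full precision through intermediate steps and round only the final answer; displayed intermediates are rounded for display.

recognized (one wheel, involute flank): single-mesh tooth geometry, m = 2.988, N = 28
pitch radius r_p = m·N/2 = 2.988·28/2 = 41.832000
base radius r_b = r_p·cos α = 41.832000·cos 15.751° = 40.261229
roll angle φ = 28.527° = 0.49789008 rad
x = r_b·(cos φ + φ·sin φ) = 44.946466
y = r_b·(sin φ − φ·cos φ) = 1.615704

x=44.946466 y=1.615704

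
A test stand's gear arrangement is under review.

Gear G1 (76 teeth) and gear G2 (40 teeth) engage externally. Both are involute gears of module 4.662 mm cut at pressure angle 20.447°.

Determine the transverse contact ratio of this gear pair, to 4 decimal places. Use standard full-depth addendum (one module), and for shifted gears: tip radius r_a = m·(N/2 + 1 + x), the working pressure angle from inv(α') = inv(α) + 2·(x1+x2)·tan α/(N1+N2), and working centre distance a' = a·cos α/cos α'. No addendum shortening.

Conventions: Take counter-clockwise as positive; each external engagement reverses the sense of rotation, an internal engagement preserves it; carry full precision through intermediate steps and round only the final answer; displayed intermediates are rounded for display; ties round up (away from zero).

topology: single-mesh involute geometry — m = 4.662, 76T/40T pair
base radii: r_b1 = 165.994417, r_b2 = 87.365483
tip radii: r_a1 = 181.818000, r_a2 = 97.902000
no profile shift: α' = α, a' = a
action lengths: √(r_a1²−r_b1²) = 74.186512, √(r_a2²−r_b2²) = 44.182282
base pitch p_b = π·m·cos α = 13.723338
CR = (74.186512 + 44.182282 − 270.396000·sin 20.44700°)/13.723338 = 1.742174
contact ratio ≈ 1.7422

1.7422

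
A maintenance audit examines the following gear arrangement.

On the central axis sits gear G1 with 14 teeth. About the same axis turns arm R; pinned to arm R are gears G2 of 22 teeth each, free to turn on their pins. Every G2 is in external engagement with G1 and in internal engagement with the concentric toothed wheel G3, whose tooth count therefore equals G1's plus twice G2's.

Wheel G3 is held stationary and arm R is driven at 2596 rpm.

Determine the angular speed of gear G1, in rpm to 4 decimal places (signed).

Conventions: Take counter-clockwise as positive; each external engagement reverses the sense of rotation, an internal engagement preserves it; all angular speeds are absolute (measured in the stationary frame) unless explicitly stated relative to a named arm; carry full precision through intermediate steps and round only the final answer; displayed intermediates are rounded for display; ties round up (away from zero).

class = planetary set [G3 = 14+2·22 = 58; Willis about the carrier]
normalise by the input: solve with ω_arm = 1, then scale by 2596 rpm
ring teeth: 14 + 2·22 = 58
14(ω_sun−ω_arm) = −58(ω_ring−ω_arm),  ω_ring = 0, ω_arm = 1
ω_sun = 1 − (58/14)(0−1) = 36/7
scale: ω_sun = 36/7 × 2596 rpm = +13350.8571 rpm

+13350.8571 rpm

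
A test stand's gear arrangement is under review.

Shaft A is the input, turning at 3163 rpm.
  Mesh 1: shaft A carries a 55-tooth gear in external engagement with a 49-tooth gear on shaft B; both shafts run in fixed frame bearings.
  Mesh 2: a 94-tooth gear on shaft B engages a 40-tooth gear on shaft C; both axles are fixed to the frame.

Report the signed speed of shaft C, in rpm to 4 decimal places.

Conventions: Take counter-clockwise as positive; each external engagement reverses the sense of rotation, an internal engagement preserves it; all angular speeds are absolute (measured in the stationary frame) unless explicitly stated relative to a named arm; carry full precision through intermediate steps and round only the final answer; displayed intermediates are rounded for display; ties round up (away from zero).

topology: fixed-axis compound train — 2 meshes, A→C
mesh 1 [55T→49T]: ω = 3163.0000×55/49 = 3550.3061 rpm, sense flips to −
mesh 2 [94T→40T]: ω = 3550.3061×94/40 = 8343.2194 rpm, sense flips to +
signed output speed = +8343.2194 rpm

+8343.2194 rpm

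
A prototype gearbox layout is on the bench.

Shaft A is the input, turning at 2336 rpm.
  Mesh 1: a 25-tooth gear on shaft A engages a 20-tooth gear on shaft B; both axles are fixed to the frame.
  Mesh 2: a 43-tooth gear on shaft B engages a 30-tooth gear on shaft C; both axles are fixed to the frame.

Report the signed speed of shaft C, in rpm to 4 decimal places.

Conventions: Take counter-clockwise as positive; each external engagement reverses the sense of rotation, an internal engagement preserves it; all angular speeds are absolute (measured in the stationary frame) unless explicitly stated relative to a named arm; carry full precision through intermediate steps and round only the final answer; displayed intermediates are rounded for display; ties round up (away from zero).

2-mesh fixed-axis compound train (all bearings frame-fixed)
mesh 1 [25T→20T]: ω = 2336.0000×25/20 = 2920.0000 rpm, sense flips to −
mesh 2 [43T→30T]: ω = 2920.0000×43/30 = 4185.3333 rpm, sense flips to +
signed output speed = +4185.3333 rpm

+4185.3333 rpm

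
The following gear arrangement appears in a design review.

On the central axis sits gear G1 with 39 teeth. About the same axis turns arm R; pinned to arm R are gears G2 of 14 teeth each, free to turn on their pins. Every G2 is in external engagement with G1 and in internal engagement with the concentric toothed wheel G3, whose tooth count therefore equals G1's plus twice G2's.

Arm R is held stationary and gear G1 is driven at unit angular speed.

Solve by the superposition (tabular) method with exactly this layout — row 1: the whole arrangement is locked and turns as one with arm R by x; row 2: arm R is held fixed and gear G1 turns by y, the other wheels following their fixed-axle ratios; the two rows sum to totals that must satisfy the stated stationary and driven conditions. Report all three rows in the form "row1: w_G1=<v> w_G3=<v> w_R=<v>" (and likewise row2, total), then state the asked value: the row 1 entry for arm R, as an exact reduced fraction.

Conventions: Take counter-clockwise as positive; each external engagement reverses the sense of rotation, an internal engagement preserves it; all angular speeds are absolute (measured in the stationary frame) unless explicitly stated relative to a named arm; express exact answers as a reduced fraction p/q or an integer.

row1: w_G1=0 w_G3=0 w_R=0
row2: w_G1=1 w_G3=-39/67 w_R=0
total: w_G1=1 w_G3=-39/67 w_R=0
asked value: 0

class = planetary set [G3 = 39+2·14 = 67; Willis about the carrier]
row 1 — lock + rotate with arm: ω_sun = ω_ring = ω_arm = x
row 2 — arm fixed, fixed-axis ratios: sun y, ring −(39/67)·y, arm 0
boundary: total ω_arm = x = 0 and total ω_sun = x + y = 1  ⇒  y = 1, x = 0
row 2 ring = −(39/67)·1 = -39/67
totals (row 1 + row 2): sun 0 + 1 = 1, ring 0 + (-39/67) = -39/67, arm 0 + 0 = 0
asked cell (row1, arm) = 0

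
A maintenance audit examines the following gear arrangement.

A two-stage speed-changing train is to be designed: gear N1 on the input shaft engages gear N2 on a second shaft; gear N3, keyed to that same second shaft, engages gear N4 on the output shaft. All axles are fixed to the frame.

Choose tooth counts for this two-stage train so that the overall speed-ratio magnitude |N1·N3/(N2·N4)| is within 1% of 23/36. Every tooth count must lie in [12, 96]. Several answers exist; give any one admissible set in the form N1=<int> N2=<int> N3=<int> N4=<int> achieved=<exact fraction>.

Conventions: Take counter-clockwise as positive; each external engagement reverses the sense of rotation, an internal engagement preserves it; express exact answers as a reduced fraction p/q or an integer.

N1=12 N2=36 N3=23 N4=12 achieved=23/36

2-stage fixed-axis compound train for ratio 23/36
target = 23/36 in lowest terms: an exact hit needs N1·N3 = k·23 and N2·N4 = k·36 for one integer k, every count in [12, 96]; additionally prefer no 1:1 stage (N1 ≠ N2, N3 ≠ N4)
k = 1…11: no 1:1-free in-range split of k·23 and k·36 into factor pairs; take k = 12
k = 12: N1·N3 = 276 = 12·23, N2·N4 = 432 = 36·12
achieved = 12·23/(36·12) = 23/36; |achieved − target| = 0 ≤ 23/3600 ✓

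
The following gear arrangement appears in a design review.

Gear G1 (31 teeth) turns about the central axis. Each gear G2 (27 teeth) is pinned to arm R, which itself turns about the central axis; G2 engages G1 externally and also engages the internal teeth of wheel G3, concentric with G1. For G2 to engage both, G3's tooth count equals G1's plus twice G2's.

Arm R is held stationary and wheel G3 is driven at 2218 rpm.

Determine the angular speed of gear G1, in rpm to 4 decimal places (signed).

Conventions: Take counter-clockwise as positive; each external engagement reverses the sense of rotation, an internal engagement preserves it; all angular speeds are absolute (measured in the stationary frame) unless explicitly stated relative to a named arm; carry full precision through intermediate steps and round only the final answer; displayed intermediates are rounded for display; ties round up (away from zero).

-6081.6129 rpm

class = planetary set [G3 = 31+2·27 = 85; Willis about the carrier]
normalise by the input: solve with ω_ring = 1, then scale by 2218 rpm
ring teeth: 31 + 2·27 = 85
31(ω_sun−ω_arm) = −85(ω_ring−ω_arm),  ω_arm = 0, ω_ring = 1
ω_sun = 0 − (85/31)(1−0) = -85/31
scale: ω_sun = -85/31 × 2218 rpm = -6081.6129 rpm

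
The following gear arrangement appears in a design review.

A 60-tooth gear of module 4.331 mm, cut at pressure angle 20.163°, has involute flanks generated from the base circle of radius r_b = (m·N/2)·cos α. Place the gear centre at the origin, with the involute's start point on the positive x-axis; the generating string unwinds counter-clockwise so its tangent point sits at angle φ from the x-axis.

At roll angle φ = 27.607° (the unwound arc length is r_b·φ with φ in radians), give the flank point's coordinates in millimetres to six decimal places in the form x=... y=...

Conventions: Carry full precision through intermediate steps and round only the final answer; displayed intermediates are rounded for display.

recognized (one wheel, involute flank): single-mesh tooth geometry, m = 4.331, N = 60
pitch radius r_p = m·N/2 = 4.331·60/2 = 129.930000
base radius r_b = r_p·cos α = 129.930000·cos 20.163° = 121.967345
roll angle φ = 27.607° = 0.48183305 rad
x = r_b·(cos φ + φ·sin φ) = 135.314290
y = r_b·(sin φ − φ·cos φ) = 4.443198

x=135.314290 y=4.443198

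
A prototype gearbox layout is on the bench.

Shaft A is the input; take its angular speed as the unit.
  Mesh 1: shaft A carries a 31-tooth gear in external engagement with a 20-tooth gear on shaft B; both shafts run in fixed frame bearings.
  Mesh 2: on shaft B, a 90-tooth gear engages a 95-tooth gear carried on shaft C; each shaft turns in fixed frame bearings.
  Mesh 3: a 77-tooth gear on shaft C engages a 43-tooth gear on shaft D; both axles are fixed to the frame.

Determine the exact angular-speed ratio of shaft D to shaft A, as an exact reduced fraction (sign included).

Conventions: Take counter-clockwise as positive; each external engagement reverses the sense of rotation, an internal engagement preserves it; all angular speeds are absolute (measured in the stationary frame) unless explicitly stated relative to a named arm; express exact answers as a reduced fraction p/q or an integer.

-21483/8170

class = fixed-axis compound train [3 meshes; 3 ratios multiply, 3 sense flips]
mesh 1 [31T→20T]: running ratio 31/20, sense −
mesh 2 [90T→95T]: running ratio 279/190, sense +
mesh 3 [77T→43T]: running ratio 21483/8170, sense −
ω_out/ω_in = -21483/8170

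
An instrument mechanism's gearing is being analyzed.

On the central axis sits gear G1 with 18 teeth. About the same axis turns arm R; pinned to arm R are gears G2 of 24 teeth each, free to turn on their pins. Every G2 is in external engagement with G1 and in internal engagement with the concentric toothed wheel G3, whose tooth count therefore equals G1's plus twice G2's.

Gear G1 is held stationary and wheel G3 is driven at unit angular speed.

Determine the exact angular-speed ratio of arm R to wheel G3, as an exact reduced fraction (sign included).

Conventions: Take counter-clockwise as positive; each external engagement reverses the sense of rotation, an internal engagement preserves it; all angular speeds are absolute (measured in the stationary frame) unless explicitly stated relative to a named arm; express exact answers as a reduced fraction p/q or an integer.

11/14

planetary set (18T centre, 24T on arm, 66T internal) — Willis relation
ring teeth: 18 + 2·24 = 66
18(ω_sun−ω_arm) = −66(ω_ring−ω_arm),  ω_sun = 0, ω_ring = 1
18(0−ω_arm) = −66(1−ω_arm)  ⇒  84·ω_arm = 66  ⇒  ω_arm = 11/14
ω_out/ω_in = 11/14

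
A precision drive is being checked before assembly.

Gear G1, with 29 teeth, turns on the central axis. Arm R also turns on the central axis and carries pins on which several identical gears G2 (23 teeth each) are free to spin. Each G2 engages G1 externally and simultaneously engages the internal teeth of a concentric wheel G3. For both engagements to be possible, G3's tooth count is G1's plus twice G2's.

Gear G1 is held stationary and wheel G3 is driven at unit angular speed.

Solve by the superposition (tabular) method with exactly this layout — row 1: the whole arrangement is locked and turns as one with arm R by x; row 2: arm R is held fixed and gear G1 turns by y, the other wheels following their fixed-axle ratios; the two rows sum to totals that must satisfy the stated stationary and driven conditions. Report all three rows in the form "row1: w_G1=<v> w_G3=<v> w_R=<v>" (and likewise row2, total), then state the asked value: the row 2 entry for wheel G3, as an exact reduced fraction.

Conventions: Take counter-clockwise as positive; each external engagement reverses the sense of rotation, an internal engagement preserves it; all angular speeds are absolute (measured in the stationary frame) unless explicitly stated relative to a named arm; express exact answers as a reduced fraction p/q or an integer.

row1: w_G1=75/104 w_G3=75/104 w_R=75/104
row2: w_G1=-75/104 w_G3=29/104 w_R=0
total: w_G1=0 w_G3=1 w_R=75/104
asked value: 29/104

class = planetary set [G3 = 29+2·23 = 75; Willis about the carrier]
row 1 (train locked, turned with arm): all members turn x
row 2 (arm held, sun turns y): ω_ring = −(29/75)·y, ω_arm = 0
boundary: total ω_sun = x + y = 0 and total ω_ring = x − (29/75)·y = 1  ⇒  y = -75/104, x = 75/104
row 2 ring = −(29/75)·(-75/104) = 29/104
totals (row 1 + row 2): sun 75/104 + (-75/104) = 0, ring 75/104 + 29/104 = 1, arm 75/104 + 0 = 75/104
asked cell (row2, ring) = 29/104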